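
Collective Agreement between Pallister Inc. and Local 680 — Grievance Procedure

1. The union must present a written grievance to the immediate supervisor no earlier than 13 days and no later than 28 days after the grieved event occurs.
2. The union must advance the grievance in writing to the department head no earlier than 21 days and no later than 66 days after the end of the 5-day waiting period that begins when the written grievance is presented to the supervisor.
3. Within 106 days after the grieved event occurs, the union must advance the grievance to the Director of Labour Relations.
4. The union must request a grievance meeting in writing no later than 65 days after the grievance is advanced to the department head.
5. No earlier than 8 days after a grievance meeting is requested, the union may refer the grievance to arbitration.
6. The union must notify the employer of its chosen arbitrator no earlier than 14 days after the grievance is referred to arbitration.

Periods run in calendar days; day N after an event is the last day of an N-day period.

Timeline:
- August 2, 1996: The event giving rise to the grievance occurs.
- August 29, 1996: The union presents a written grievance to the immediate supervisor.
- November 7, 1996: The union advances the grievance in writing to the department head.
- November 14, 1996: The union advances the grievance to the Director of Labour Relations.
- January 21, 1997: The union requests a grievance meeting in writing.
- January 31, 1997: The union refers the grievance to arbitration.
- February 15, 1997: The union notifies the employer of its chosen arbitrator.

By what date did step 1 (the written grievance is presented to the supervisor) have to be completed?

Step 1 runs from August 2, 1996, when the grieved event occurs. The window is 13–28 days after August 2, 1996; it closes on August 30, 1996.

August 30, 1996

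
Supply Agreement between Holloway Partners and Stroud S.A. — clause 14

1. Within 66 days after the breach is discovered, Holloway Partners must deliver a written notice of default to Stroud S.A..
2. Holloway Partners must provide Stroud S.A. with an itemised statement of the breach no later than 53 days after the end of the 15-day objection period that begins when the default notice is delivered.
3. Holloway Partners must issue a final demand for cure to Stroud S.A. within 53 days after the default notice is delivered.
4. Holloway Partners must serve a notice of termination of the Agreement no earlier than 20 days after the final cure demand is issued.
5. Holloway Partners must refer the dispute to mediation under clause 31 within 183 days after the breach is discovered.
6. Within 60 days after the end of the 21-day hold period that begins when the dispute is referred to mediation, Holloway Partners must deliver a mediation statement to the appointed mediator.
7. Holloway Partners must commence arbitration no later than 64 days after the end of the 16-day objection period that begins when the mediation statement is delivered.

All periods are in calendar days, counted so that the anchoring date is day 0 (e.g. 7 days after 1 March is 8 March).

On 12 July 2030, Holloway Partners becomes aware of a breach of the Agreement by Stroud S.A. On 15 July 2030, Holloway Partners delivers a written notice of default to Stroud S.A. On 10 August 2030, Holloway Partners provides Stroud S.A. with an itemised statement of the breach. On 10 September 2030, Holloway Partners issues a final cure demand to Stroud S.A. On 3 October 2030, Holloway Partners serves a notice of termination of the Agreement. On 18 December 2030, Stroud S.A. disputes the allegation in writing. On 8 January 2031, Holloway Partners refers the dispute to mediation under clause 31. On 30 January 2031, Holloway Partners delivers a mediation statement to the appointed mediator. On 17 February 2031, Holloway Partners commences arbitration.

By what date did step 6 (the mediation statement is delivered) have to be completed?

The dispute is referred to mediation on 8 January 2031; the 21-day hold period therefore ends 29 January 2031, and step 6 runs from that date. 60 days after 29 January 2031 is 30 March 2031.

30 March 2031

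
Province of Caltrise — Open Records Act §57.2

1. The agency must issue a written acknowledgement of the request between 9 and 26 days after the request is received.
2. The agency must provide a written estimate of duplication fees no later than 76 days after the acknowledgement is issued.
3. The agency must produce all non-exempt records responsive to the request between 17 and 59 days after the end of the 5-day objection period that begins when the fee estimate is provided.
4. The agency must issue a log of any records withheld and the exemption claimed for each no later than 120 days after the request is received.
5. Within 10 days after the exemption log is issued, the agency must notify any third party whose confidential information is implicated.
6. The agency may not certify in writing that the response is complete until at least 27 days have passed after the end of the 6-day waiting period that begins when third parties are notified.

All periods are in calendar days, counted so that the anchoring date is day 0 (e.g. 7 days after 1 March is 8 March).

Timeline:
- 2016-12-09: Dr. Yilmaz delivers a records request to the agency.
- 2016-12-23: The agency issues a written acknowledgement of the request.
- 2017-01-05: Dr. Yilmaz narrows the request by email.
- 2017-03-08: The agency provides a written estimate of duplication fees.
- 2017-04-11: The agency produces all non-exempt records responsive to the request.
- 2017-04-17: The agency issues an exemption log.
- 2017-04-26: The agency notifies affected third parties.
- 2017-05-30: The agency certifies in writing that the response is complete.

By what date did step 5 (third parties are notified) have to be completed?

Step 5 runs from 2017-04-17, when the exemption log is issued. 10 days after 2017-04-17 is 2017-04-27.

2017-04-27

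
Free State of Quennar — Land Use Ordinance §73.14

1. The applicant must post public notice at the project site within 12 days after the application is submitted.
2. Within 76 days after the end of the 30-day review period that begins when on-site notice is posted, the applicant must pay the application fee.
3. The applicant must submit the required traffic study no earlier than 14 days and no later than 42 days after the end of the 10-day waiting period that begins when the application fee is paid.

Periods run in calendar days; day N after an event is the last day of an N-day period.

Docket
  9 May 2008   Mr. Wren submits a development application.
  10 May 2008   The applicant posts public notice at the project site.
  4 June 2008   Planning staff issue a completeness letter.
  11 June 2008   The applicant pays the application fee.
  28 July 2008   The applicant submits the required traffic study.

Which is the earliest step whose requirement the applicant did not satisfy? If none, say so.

Step 1 — counting 12 days from 9 May 2008 (when the application is submitted) gives a deadline of 21 May 2008; done 10 May 2008 — timely.
Step 2 — counting 76 days from 9 June 2008 (end of the 30-day review period, which began when on-site notice is posted on 10 May 2008) gives a deadline of 24 August 2008; 11 June 2008 is within that limit.
Step 3 — 14 and 42 days from 21 June 2008 (end of the 10-day waiting period, which began when the application fee is paid on 11 June 2008) are 5 July 2008 and 2 August 2008 respectively; 28 July 2008 falls inside that range.

None — every step was satisfied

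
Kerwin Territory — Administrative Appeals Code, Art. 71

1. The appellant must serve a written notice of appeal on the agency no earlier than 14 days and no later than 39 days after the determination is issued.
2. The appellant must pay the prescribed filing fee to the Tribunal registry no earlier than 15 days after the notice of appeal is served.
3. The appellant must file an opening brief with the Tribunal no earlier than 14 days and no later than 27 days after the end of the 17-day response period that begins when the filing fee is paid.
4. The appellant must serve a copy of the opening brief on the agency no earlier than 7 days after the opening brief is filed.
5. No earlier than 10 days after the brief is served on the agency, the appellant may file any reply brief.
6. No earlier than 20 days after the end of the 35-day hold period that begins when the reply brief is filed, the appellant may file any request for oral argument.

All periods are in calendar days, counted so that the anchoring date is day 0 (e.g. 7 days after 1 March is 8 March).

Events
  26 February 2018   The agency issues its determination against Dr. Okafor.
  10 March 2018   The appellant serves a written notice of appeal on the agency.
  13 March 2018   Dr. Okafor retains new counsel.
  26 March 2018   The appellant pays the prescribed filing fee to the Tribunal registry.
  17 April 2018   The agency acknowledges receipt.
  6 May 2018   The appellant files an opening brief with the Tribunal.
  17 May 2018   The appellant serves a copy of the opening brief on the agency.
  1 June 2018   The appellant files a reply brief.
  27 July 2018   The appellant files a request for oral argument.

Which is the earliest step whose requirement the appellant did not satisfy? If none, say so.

Step 1

Step 1 — 14 and 39 days from 26 February 2018 (when the determination is issued) are 12 March 2018 and 6 April 2018 respectively; 10 March 2018 is 2 days too early.
Later steps need not be reached.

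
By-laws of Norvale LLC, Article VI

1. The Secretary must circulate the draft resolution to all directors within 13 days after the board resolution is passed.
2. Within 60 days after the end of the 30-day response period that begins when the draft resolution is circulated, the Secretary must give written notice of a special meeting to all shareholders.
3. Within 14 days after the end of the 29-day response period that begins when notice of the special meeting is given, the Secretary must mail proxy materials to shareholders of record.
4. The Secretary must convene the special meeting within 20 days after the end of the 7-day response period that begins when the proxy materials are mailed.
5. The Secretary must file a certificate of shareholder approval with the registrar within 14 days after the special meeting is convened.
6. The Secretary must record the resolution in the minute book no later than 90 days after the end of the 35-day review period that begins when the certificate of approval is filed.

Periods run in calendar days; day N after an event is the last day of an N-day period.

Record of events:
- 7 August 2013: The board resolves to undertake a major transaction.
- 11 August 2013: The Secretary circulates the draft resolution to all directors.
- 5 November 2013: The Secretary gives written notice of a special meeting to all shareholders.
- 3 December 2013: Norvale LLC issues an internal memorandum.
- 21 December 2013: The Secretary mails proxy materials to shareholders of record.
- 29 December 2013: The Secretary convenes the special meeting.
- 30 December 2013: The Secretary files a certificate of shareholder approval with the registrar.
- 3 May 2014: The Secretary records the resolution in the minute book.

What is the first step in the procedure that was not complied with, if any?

Step 1: 13 days after 7 August 2013 (when the board resolution is passed) is 20 August 2013; 11 August 2013 is within that limit.
Step 2: 60 days after 10 September 2013 (end of the 30-day response period, which began when the draft resolution is circulated on 11 August 2013) is 9 November 2013; 5 November 2013 is within that limit.
Step 3: 14 days after 4 December 2013 (end of the 29-day response period, which began when notice of the special meeting is given on 5 November 2013) is 18 December 2013; not done until 21 December 2013, 3 days after the deadline.
No need to go further; step 3 was not satisfied.

Step 3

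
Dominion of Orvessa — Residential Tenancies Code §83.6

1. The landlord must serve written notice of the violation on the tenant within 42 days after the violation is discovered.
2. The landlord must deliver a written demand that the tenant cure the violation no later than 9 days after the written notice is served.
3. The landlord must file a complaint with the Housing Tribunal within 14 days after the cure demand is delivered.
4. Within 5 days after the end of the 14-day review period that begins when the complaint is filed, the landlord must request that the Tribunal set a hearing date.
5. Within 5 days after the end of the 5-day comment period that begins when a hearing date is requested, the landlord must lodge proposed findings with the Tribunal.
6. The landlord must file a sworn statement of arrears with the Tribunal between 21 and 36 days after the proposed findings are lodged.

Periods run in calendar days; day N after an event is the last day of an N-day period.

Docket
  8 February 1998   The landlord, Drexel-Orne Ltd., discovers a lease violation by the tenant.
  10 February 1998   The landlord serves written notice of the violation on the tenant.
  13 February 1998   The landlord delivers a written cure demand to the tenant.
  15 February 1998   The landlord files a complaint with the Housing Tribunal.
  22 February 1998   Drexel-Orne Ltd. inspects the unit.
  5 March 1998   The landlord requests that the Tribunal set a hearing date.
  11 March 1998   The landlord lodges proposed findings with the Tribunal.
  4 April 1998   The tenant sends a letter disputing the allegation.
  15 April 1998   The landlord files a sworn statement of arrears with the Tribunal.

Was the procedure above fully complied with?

(1) due by 8 February 1998 + 42 days = 22 March 1998; completed 10 February 1998, before the deadline.
(2) due by 10 February 1998 + 9 days = 19 February 1998; done 13 February 1998 — timely.
(3) due by 13 February 1998 + 14 days = 27 February 1998; completed 15 February 1998, before the deadline.
(4) due by 1 March 1998 + 5 days = 6 March 1998; 5 March 1998 is within that limit.
(5) due by 10 March 1998 + 5 days = 15 March 1998; 11 March 1998 is within that limit.
(6) the permitted window runs from 11 March 1998 + 21 = 1 April 1998 to 11 March 1998 + 36 = 16 April 1998; done 15 April 1998, which is between those dates.

Yes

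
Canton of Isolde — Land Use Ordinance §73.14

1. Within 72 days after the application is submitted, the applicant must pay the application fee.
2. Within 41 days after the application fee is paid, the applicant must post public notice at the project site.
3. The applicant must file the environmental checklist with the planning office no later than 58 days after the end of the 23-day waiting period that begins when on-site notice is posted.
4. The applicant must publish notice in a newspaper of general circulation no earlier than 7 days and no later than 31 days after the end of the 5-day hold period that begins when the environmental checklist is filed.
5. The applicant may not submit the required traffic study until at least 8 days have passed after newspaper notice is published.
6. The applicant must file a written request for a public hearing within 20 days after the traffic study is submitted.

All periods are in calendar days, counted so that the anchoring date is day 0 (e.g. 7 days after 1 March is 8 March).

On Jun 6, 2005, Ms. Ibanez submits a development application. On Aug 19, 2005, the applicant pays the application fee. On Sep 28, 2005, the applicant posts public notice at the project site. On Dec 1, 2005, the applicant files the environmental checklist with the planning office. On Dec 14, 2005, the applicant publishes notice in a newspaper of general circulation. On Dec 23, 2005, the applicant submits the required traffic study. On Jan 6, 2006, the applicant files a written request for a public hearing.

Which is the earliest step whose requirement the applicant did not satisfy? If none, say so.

Step 1 — counting 72 days from Jun 6, 2005 (when the application is submitted) gives a deadline of Aug 17, 2005; Aug 19, 2005 misses that deadline by 2 days.
That is the first point of non-compliance.

Step 1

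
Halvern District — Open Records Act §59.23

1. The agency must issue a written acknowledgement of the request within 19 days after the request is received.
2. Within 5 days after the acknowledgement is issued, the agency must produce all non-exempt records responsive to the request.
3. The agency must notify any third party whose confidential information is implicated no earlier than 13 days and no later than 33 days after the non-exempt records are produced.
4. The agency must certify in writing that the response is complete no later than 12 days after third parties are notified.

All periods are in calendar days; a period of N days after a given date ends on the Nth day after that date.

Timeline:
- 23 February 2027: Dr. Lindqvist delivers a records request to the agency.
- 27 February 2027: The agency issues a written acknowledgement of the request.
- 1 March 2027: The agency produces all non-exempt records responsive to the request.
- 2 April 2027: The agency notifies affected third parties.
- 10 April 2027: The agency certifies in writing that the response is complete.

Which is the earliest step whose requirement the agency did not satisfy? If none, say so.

Step 1: 19 days after 23 February 2027 (when the request is received) is 14 March 2027; completed 27 February 2027, before the deadline.
Step 2: 5 days after 27 February 2027 (when the acknowledgement is issued) is 4 March 2027; completed 1 March 2027, before the deadline.
Step 3: the window is 13–33 days after 1 March 2027 (when the non-exempt records are produced), so 14 March 2027 through 3 April 2027; 2 April 2027 falls inside that range.
Step 4: 12 days after 2 April 2027 (when third parties are notified) is 14 April 2027; 10 April 2027 is within that limit.

None — every step was satisfied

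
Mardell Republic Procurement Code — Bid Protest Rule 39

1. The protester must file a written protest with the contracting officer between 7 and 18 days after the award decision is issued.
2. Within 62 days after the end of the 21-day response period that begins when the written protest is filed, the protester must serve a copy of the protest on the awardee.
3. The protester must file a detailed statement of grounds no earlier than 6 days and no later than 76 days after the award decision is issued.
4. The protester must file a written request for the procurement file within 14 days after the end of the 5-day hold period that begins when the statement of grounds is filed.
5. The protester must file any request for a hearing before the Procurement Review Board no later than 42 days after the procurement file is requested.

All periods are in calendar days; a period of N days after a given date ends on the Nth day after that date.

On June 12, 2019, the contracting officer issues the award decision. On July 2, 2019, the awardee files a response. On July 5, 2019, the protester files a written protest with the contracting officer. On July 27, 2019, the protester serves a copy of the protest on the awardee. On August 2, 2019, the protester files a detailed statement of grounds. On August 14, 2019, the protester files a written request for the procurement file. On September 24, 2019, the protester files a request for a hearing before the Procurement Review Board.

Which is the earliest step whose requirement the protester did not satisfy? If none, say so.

Step 1

Step 1 — 7 and 18 days from June 12, 2019 (when the award decision is issued) are June 19, 2019 and June 30, 2019 respectively; July 5, 2019 is 5 days past the end of the window.
Later steps need not be reached.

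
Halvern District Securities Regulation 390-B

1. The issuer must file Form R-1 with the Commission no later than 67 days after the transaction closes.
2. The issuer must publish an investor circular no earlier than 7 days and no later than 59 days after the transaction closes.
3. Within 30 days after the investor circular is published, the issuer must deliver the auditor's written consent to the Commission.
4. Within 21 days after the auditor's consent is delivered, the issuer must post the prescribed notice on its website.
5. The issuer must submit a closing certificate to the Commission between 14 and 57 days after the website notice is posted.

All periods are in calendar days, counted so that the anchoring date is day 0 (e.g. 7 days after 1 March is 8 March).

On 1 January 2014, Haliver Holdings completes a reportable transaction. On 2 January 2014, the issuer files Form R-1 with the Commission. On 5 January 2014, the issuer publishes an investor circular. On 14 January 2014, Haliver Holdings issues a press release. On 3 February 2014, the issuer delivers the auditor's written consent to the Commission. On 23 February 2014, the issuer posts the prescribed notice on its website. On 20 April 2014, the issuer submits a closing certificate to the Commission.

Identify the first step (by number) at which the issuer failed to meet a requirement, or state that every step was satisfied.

Step 2

Step 1 — counting 67 days from 1 January 2014 (when the transaction closes) gives a deadline of 9 March 2014; completed 2 January 2014, before the deadline.
Step 2 — 7 and 59 days from 1 January 2014 (when the transaction closes) are 8 January 2014 and 1 March 2014 respectively; done 5 January 2014 — 3 days before the window opened.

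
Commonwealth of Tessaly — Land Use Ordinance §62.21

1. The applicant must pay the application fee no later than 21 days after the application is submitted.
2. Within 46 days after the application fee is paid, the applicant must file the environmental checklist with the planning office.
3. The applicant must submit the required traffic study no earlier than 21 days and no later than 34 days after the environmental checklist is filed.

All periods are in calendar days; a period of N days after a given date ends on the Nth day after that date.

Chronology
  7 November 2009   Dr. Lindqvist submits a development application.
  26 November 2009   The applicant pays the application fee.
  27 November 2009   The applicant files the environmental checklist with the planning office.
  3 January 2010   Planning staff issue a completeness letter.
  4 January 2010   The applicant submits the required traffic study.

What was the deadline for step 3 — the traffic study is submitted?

31 December 2009

Step 3 runs from 27 November 2009, when the environmental checklist is filed. The window is 21–34 days after 27 November 2009; it closes on 31 December 2009.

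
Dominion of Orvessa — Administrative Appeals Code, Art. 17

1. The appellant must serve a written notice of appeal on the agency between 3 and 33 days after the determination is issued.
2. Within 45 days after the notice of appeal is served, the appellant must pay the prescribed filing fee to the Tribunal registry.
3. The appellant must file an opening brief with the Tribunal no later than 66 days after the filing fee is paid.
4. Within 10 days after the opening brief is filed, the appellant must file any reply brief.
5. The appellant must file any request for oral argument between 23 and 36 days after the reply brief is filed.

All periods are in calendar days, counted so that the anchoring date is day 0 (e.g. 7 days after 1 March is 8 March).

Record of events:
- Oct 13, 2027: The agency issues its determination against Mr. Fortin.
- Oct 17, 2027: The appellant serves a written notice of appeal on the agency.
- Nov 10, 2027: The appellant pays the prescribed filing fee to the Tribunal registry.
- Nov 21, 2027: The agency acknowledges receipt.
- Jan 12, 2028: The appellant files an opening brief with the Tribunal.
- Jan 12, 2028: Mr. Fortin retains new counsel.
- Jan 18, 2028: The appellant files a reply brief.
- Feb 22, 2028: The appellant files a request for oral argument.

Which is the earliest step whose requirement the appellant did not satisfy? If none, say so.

(1) the permitted window runs from Oct 13, 2027 + 3 = Oct 16, 2027 to Oct 13, 2027 + 33 = Nov 15, 2027; done Oct 17, 2027, which is between those dates.
(2) due by Oct 17, 2027 + 45 days = Dec 1, 2027; done Nov 10, 2027 — timely.
(3) due by Nov 10, 2027 + 66 days = Jan 15, 2028; completed Jan 12, 2028, before the deadline.
(4) due by Jan 12, 2028 + 10 days = Jan 22, 2028; done Jan 18, 2028 — timely.
(5) the permitted window runs from Jan 18, 2028 + 23 = Feb 10, 2028 to Jan 18, 2028 + 36 = Feb 23, 2028; done Feb 22, 2028, which is between those dates.

None — every step was satisfied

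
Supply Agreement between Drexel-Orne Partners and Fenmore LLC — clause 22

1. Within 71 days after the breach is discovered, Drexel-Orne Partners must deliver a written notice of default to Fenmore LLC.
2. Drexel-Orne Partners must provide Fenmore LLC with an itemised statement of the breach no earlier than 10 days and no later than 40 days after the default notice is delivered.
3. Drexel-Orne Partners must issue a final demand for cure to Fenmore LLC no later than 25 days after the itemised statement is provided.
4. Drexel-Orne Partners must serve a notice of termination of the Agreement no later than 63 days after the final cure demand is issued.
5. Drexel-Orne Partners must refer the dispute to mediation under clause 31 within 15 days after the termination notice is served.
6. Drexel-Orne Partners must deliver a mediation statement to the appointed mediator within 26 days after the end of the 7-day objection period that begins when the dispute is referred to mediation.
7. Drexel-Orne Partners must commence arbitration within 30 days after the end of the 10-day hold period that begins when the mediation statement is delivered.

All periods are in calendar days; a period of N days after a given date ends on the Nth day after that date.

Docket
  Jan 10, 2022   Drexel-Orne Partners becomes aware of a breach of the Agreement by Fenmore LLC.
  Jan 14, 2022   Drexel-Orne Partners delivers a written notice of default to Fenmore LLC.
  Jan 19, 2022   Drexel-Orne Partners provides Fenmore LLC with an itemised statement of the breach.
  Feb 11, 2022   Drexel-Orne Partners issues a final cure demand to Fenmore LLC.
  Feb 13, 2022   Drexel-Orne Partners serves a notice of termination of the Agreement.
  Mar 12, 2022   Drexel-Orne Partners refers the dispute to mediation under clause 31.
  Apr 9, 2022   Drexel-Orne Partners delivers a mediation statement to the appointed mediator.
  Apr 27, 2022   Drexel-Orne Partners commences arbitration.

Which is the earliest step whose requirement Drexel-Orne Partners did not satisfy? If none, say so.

Step 2

Step 1 — counting 71 days from Jan 10, 2022 (when the breach is discovered) gives a deadline of Mar 22, 2022; completed Jan 14, 2022, before the deadline.
Step 2 — 10 and 40 days from Jan 14, 2022 (when the default notice is delivered) are Jan 24, 2022 and Feb 23, 2022 respectively; done Jan 19, 2022 — 5 days before the window opened.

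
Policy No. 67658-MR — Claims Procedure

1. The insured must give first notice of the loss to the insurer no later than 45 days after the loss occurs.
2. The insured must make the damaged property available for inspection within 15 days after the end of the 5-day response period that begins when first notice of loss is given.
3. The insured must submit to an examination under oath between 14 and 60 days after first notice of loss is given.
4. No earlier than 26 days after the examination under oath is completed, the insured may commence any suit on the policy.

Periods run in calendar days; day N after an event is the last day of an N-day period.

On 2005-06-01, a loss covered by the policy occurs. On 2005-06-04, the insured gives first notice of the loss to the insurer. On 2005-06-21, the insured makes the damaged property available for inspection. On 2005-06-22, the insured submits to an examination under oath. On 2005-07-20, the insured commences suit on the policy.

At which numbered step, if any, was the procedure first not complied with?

None — every step was satisfied

(1) due by 2005-06-01 + 45 days = 2005-07-16; done 2005-06-04 — timely.
(2) due by 2005-06-09 + 15 days = 2005-06-24; done 2005-06-21 — timely.
(3) the permitted window runs from 2005-06-04 + 14 = 2005-06-18 to 2005-06-04 + 60 = 2005-08-03; 2005-06-22 falls inside that range.
(4) permitted from 2005-06-22 + 26 days = 2005-07-18 onward; done 2005-07-20, after the minimum wait.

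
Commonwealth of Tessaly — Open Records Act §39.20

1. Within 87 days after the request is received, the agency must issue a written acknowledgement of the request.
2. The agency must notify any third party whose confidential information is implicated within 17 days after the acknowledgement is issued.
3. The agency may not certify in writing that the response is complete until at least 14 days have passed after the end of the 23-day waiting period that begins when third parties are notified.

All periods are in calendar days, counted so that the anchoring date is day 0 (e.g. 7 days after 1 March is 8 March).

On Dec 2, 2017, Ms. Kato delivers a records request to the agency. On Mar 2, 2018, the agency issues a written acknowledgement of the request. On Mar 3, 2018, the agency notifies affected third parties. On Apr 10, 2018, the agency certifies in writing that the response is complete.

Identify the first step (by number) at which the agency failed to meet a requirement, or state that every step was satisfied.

Step 1

Step 1 — counting 87 days from Dec 2, 2017 (when the request is received) gives a deadline of Feb 27, 2018; not done until Mar 2, 2018, 3 days after the deadline.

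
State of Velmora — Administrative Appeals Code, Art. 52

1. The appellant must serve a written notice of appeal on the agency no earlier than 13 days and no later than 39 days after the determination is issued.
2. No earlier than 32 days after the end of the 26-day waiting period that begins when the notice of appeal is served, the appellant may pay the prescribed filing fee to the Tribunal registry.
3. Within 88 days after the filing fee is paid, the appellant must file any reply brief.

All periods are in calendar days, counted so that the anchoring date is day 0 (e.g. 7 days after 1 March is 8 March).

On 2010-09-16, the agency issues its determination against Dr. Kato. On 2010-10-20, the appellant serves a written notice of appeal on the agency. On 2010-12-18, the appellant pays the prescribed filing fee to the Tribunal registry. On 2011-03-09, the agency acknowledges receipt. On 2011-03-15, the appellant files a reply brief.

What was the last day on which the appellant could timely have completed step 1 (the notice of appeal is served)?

Step 1 runs from 2010-09-16, when the determination is issued. The window is 13–39 days after 2010-09-16; it closes on 2010-10-25.

2010-10-25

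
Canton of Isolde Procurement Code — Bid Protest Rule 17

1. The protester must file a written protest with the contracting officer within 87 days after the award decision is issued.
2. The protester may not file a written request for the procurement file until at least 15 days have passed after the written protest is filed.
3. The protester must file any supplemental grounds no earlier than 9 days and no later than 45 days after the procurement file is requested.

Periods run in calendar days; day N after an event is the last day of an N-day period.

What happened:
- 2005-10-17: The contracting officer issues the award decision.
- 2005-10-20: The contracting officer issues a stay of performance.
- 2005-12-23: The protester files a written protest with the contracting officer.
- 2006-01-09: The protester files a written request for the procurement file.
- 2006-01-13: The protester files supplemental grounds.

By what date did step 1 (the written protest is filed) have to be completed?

Step 1 runs from 2005-10-17, when the award decision is issued. 87 days after 2005-10-17 is 2006-01-12.

2006-01-12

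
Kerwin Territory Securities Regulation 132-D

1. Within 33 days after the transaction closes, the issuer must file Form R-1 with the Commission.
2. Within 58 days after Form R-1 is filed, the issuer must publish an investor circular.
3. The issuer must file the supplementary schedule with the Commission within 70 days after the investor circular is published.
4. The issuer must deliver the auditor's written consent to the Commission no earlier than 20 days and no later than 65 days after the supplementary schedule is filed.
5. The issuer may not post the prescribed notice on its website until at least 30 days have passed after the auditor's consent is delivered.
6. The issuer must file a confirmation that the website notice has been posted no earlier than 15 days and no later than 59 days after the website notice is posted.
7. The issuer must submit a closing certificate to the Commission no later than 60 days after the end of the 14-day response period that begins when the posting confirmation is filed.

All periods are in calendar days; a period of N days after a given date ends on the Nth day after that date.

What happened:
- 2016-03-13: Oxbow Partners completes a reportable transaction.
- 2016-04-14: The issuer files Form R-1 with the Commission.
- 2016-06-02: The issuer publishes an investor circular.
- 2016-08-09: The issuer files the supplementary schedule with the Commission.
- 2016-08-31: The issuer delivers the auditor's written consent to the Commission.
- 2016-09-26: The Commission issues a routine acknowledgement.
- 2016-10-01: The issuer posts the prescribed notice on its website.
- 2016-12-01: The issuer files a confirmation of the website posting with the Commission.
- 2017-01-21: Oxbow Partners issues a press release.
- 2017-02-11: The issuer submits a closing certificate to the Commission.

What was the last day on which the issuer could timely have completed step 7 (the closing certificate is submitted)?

2017-02-13

The posting confirmation is filed on 2016-12-01; the 14-day response period therefore ends 2016-12-15, and step 7 runs from that date. 60 days after 2016-12-15 is 2017-02-13.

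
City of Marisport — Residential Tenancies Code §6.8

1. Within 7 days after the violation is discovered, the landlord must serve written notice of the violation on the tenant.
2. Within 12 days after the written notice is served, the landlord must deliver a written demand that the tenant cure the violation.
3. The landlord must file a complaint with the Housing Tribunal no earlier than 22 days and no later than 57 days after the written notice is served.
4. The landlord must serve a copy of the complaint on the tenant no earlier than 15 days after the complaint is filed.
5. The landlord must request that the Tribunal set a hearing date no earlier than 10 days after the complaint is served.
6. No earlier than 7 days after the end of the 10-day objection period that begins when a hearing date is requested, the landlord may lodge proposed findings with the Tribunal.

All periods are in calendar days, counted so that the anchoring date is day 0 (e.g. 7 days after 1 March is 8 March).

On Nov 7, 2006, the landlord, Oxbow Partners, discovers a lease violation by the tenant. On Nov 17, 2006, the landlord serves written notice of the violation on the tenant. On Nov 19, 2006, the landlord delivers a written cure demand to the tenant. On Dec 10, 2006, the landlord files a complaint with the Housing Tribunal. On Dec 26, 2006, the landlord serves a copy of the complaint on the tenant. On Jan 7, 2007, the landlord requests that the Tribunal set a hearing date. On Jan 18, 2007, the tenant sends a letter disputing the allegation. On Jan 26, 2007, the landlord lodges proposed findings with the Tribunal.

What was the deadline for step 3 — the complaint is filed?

Step 3 runs from Nov 17, 2006, when the written notice is served. The window is 22–57 days after Nov 17, 2006; it closes on Jan 13, 2007.

Jan 13, 2007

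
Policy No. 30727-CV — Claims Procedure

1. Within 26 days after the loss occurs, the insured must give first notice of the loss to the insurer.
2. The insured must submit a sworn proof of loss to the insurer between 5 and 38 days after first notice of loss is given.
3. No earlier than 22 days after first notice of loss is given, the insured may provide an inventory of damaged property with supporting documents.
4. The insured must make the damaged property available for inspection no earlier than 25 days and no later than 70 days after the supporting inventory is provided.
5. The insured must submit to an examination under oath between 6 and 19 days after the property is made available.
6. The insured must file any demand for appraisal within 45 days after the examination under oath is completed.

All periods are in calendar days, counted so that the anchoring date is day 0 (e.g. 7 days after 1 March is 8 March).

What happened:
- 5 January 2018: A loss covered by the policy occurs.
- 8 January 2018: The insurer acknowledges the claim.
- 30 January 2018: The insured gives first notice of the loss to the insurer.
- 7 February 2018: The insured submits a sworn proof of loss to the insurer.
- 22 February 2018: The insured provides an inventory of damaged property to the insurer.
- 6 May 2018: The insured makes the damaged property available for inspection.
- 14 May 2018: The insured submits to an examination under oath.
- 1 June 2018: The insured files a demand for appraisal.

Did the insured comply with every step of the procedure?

Step 1 — counting 26 days from 5 January 2018 (when the loss occurs) gives a deadline of 31 January 2018; completed 30 January 2018, before the deadline.
Step 2 — 5 and 38 days from 30 January 2018 (when first notice of loss is given) are 4 February 2018 and 9 March 2018 respectively; done 7 February 2018 — within the window.
Step 3 — must wait 22 days from 30 January 2018 (when first notice of loss is given), so not before 21 February 2018; done 22 February 2018, after the minimum wait.
Step 4 — 25 and 70 days from 22 February 2018 (when the supporting inventory is provided) are 19 March 2018 and 3 May 2018 respectively; done 6 May 2018 — 3 days after the window closed.
Later steps need not be reached.

No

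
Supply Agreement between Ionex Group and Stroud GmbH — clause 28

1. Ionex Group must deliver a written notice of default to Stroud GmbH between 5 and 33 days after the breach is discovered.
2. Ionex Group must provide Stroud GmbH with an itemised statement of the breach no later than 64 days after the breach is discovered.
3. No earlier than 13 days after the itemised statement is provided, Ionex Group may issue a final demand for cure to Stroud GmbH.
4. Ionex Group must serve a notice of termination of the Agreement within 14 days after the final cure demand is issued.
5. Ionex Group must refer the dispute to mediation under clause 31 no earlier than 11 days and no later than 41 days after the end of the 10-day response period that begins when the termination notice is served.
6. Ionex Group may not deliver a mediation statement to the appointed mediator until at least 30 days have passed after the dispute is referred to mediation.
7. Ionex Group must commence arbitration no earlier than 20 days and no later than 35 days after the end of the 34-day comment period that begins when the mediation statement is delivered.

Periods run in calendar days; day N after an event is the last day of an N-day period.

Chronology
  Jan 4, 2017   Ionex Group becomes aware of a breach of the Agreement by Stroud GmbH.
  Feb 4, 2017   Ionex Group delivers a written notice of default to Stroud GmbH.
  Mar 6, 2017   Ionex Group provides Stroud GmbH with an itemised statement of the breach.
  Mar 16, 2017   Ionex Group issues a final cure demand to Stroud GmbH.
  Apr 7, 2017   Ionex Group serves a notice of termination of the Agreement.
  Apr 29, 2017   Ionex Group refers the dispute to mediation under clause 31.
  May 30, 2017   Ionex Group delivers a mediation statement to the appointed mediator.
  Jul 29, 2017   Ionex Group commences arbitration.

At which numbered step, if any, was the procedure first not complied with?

Step 3

Step 1: the window is 5–33 days after Jan 4, 2017 (when the breach is discovered), so Jan 9, 2017 through Feb 6, 2017; Feb 4, 2017 falls inside that range.
Step 2: 64 days after Jan 4, 2017 (when the breach is discovered) is Mar 9, 2017; Mar 6, 2017 is within that limit.
Step 3: the earliest permitted date is 13 days after Mar 6, 2017 (when the itemised statement is provided), i.e. Mar 19, 2017; acted on Mar 16, 2017, 3 days prematurely.
No need to go further; step 3 was not satisfied.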